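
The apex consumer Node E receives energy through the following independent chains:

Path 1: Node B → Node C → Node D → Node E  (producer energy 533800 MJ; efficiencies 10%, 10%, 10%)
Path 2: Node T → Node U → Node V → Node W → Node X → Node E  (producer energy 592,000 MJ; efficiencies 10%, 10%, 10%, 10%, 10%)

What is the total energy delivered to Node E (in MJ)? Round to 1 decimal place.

539.7 MJ

Path 1: 533800 × 0.1 × 0.1 × 0.1 = 533.8 MJ
Path 2: 592000 × 0.1 × 0.1 × 0.1 × 0.1 × 0.1 = 5.92 MJ
Total at Node E: 533.8 + 5.92 = 539.72 MJ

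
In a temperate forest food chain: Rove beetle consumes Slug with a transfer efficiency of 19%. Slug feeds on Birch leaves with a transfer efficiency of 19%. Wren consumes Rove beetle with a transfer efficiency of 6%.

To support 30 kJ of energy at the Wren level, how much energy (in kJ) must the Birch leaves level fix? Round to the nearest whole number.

13850 kJ

Cumulative transfer efficiency: 0.19 × 0.19 × 0.06 = 0.002166
Birch leaves energy = 30 / 0.002166 = 13850 kJ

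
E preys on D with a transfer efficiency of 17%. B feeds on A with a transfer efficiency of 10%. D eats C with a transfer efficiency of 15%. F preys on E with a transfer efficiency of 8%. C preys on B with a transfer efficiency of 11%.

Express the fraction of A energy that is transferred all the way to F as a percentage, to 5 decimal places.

0.00224%

Product of link efficiencies: 0.1 × 0.11 × 0.15 × 0.17 × 0.08 = 0.00002244
As a percentage: 0.00002244 × 100 = 0.00224%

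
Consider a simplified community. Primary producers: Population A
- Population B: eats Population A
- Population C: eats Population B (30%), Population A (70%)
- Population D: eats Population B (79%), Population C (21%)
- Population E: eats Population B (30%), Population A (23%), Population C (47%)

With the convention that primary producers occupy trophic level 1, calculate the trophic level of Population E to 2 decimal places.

Population B: 1 + 1 = 2
Population C: 1 + (0.3×2 + 0.7×1) = 2.3
Population D: 1 + (0.79×2 + 0.21×2.3) = 3.063
Population E: 1 + (0.3×2 + 0.23×1 + 0.47×2.3) = 2.911

2.91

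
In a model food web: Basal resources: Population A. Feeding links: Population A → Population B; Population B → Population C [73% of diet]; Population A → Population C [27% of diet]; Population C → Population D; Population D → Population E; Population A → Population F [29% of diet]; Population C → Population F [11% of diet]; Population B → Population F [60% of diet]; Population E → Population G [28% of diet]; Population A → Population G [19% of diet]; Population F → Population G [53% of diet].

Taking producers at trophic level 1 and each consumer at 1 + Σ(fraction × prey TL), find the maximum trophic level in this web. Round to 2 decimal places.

4.73

Population B: 1 + 1 = 2
Population C: 1 + (0.73×2 + 0.27×1) = 2.73
Population D: 1 + 2.73 = 3.73
Population E: 1 + 3.73 = 4.73
Population F: 1 + (0.29×1 + 0.11×2.73 + 0.6×2) = 2.7903
Population G: 1 + (0.28×4.73 + 0.19×1 + 0.53×2.7903) = 3.993259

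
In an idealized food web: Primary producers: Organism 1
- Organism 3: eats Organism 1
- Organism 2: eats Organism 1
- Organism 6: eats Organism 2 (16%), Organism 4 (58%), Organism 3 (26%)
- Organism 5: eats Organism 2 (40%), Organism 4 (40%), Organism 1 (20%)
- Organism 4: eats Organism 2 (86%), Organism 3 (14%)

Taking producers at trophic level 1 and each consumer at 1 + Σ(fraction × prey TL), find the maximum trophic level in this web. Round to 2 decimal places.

3.58

Organism 2: 1 + 1 = 2
Organism 3: 1 + 1 = 2
Organism 4: 1 + (0.86×2 + 0.14×2) = 3
Organism 5: 1 + (0.4×2 + 0.4×3 + 0.2×1) = 3.2
Organism 6: 1 + (0.16×2 + 0.58×3 + 0.26×2) = 3.58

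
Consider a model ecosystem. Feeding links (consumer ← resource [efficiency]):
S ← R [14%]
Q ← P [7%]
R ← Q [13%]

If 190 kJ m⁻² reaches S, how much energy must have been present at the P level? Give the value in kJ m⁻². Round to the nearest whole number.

Cumulative transfer efficiency: 0.07 × 0.13 × 0.14 = 0.001274
P energy = 190 / 0.001274 = 149137 kJ m⁻²

149137 kJ m⁻²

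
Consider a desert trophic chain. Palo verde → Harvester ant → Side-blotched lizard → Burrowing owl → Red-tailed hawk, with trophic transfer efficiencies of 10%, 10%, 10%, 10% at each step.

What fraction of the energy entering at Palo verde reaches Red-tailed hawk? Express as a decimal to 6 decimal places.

Product of link efficiencies: 0.1 × 0.1 × 0.1 × 0.1 = 0.0001

0.000100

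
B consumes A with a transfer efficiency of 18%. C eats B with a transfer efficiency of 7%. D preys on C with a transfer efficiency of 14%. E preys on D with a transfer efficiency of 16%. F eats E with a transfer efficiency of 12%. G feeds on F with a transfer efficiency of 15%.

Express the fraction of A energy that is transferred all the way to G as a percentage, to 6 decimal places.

0.000508%

Product of link efficiencies: 0.18 × 0.07 × 0.14 × 0.16 × 0.12 × 0.15 = 0.00000508032
As a percentage: 0.00000508032 × 100 = 0.000508%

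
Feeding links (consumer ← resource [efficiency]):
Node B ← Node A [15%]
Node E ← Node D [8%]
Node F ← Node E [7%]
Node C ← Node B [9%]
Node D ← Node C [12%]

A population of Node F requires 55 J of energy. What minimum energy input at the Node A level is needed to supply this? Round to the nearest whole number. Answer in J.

Cumulative transfer efficiency: 0.15 × 0.09 × 0.12 × 0.08 × 0.07 = 0.000009072
Node A energy = 55 / 0.000009072 = 6062610 J

6062610 J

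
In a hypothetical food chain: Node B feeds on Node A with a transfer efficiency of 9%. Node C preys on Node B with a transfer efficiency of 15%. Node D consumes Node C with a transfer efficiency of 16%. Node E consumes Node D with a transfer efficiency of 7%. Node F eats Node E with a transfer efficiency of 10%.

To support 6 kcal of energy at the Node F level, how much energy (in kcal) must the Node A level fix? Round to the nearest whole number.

396825 kcal

Cumulative transfer efficiency: 0.09 × 0.15 × 0.16 × 0.07 × 0.1 = 0.00001512
Node A energy = 6 / 0.00001512 = 396825 kcal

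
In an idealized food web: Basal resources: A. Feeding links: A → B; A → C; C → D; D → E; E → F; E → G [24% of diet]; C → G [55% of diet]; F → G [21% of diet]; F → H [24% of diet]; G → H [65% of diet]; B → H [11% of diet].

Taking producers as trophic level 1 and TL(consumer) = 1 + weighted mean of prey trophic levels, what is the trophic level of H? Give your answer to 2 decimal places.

5.09

B: 1 + 1 = 2
C: 1 + 1 = 2
D: 1 + 2 = 3
E: 1 + 3 = 4
F: 1 + 4 = 5
G: 1 + (0.24×4 + 0.55×2 + 0.21×5) = 4.11
H: 1 + (0.24×5 + 0.65×4.11 + 0.11×2) = 5.0915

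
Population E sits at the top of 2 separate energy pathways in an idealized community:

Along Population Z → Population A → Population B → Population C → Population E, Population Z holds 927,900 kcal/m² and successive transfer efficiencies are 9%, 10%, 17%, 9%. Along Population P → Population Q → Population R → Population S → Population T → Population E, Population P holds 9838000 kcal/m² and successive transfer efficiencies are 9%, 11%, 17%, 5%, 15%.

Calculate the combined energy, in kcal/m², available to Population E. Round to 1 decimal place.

Via Population Z: 927900 × 0.09 × 0.1 × 0.17 × 0.09 = 127.77183 kcal/m²
Via Population P: 9838000 × 0.09 × 0.11 × 0.17 × 0.05 × 0.15 = 124.180155 kcal/m²
Total at Population E: 127.77183 + 124.180155 = 251.951985 kcal/m²

252.0 kcal/m²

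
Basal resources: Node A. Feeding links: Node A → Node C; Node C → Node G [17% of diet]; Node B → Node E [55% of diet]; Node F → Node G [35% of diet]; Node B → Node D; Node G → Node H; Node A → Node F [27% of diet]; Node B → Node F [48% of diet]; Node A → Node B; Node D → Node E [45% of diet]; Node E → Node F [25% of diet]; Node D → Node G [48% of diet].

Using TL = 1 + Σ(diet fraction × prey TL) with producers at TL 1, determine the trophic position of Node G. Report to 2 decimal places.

3.86

Node B: 1 + 1 = 2
Node C: 1 + 1 = 2
Node D: 1 + 2 = 3
Node E: 1 + (0.55×2 + 0.45×3) = 3.45
Node F: 1 + (0.48×2 + 0.25×3.45 + 0.27×1) = 3.0925
Node G: 1 + (0.17×2 + 0.48×3 + 0.35×3.0925) = 3.862375
Node H: 1 + 3.862375 = 4.862375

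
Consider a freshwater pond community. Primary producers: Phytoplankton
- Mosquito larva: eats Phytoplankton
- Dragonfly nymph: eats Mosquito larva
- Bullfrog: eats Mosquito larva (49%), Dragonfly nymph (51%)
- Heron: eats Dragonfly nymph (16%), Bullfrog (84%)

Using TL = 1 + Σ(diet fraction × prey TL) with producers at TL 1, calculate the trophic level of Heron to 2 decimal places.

4.43

Mosquito larva: 1 + 1 = 2
Dragonfly nymph: 1 + 2 = 3
Bullfrog: 1 + (0.49×2 + 0.51×3) = 3.51
Heron: 1 + (0.16×3 + 0.84×3.51) = 4.4284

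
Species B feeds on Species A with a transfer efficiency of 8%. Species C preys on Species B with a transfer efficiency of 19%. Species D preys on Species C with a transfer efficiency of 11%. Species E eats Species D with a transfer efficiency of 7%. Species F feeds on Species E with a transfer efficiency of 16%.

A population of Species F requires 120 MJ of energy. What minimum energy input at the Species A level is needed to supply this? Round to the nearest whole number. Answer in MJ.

6408066 MJ

Cumulative transfer efficiency: 0.08 × 0.19 × 0.11 × 0.07 × 0.16 = 0.0000187264
Species A energy = 120 / 0.0000187264 = 6408066 MJ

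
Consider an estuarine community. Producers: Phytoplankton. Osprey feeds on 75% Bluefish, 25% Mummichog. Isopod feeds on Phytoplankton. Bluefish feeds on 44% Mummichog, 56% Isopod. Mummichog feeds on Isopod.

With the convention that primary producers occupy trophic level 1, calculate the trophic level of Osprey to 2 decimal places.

Isopod: 1 + 1 = 2
Mummichog: 1 + 2 = 3
Bluefish: 1 + (0.44×3 + 0.56×2) = 3.44
Osprey: 1 + (0.75×3.44 + 0.25×3) = 4.33

4.33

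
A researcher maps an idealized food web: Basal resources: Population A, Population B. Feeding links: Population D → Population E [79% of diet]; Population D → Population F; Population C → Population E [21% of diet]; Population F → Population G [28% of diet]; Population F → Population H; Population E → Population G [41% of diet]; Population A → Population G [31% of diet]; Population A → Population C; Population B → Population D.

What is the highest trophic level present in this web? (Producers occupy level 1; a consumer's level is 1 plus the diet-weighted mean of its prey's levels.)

Population C: 1 + 1 = 2
Population D: 1 + 1 = 2
Population E: 1 + (0.79×2 + 0.21×2) = 3
Population F: 1 + 2 = 3
Population G: 1 + (0.28×3 + 0.41×3 + 0.31×1) = 3.38
Population H: 1 + 3 = 4

4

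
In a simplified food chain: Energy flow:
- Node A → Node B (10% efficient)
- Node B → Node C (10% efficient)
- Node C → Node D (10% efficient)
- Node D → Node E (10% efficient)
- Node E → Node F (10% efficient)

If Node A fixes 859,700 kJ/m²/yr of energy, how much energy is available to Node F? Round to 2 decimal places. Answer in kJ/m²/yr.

8.60 kJ/m²/yr

Node B: 859700 × 0.1 = 85970 kJ/m²/yr
Node C: 85970 × 0.1 = 8597 kJ/m²/yr
Node D: 8597 × 0.1 = 859.7 kJ/m²/yr
Node E: 859.7 × 0.1 = 85.97 kJ/m²/yr
Node F: 85.97 × 0.1 = 8.597 kJ/m²/yr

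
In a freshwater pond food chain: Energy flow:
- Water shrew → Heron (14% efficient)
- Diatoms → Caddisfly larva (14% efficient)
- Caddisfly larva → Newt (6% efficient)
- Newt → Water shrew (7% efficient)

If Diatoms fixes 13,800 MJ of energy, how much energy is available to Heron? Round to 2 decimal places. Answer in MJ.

Caddisfly larva: 13800 × 0.14 = 1932 MJ
Newt: 1932 × 0.06 = 115.92 MJ
Water shrew: 115.92 × 0.07 = 8.1144 MJ
Heron: 8.1144 × 0.14 = 1.136016 MJ

1.14 MJ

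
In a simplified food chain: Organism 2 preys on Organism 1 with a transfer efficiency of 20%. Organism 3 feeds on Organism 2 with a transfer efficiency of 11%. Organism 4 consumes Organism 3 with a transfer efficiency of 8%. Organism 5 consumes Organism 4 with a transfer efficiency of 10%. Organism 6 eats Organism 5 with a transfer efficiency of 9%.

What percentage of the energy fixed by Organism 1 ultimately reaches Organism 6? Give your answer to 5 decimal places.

0.00158%

Product of link efficiencies: 0.2 × 0.11 × 0.08 × 0.1 × 0.09 = 0.00001584
As a percentage: 0.00001584 × 100 = 0.00158%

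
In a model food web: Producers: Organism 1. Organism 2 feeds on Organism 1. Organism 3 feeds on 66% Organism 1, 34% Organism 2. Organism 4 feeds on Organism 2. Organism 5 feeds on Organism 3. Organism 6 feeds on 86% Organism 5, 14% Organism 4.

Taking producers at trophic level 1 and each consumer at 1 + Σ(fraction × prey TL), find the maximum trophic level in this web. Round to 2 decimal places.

Organism 2: 1 + 1 = 2
Organism 3: 1 + (0.66×1 + 0.34×2) = 2.34
Organism 4: 1 + 2 = 3
Organism 5: 1 + 2.34 = 3.34
Organism 6: 1 + (0.86×3.34 + 0.14×3) = 4.2924

4.29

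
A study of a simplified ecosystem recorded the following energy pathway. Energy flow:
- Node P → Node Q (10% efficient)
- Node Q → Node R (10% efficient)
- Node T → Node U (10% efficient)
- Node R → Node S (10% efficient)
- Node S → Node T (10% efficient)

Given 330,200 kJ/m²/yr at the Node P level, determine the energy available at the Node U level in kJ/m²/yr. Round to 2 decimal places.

Node Q: 330200 × 0.1 = 33020 kJ/m²/yr
Node R: 33020 × 0.1 = 3302 kJ/m²/yr
Node S: 3302 × 0.1 = 330.2 kJ/m²/yr
Node T: 330.2 × 0.1 = 33.02 kJ/m²/yr
Node U: 33.02 × 0.1 = 3.302 kJ/m²/yr

3.30 kJ/m²/yr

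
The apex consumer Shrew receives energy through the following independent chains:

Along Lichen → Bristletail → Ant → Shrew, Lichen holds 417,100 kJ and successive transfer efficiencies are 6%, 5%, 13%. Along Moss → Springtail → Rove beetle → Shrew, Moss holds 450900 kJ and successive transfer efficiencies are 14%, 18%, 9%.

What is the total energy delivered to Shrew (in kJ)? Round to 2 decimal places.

1185.31 kJ

Via Lichen: 417100 × 0.06 × 0.05 × 0.13 = 162.669 kJ
Via Moss: 450900 × 0.14 × 0.18 × 0.09 = 1022.6412 kJ
Total at Shrew: 162.669 + 1022.6412 = 1185.3102 kJ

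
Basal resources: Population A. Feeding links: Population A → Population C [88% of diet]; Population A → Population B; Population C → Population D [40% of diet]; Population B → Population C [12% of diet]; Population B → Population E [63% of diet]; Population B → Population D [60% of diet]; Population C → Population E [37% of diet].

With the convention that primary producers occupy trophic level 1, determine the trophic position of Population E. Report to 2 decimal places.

Population B: 1 + 1 = 2
Population C: 1 + (0.12×2 + 0.88×1) = 2.12
Population D: 1 + (0.4×2.12 + 0.6×2) = 3.048
Population E: 1 + (0.37×2.12 + 0.63×2) = 3.0444

3.04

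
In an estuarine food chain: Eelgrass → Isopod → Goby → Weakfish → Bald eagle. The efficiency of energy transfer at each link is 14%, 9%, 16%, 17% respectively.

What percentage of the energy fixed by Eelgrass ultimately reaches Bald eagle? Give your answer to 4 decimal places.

0.0343%

Product of link efficiencies: 0.14 × 0.09 × 0.16 × 0.17 = 0.00034272
As a percentage: 0.00034272 × 100 = 0.0343%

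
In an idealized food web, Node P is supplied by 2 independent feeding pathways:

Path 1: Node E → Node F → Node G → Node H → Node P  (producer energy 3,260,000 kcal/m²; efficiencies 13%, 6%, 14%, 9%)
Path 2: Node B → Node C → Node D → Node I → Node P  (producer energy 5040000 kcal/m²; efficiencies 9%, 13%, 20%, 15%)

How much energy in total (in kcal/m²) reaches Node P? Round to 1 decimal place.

Path 1: 3260000 × 0.13 × 0.06 × 0.14 × 0.09 = 320.3928 kcal/m²
Path 2: 5040000 × 0.09 × 0.13 × 0.2 × 0.15 = 1769.04 kcal/m²
Total at Node P: 320.3928 + 1769.04 = 2089.4328 kcal/m²

2089.4 kcal/m²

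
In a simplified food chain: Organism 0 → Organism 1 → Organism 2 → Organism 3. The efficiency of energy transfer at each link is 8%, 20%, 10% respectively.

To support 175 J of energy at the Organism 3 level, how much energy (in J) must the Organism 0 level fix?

109375 J

Cumulative transfer efficiency: 0.08 × 0.2 × 0.1 = 0.0016
Organism 0 energy = 175 / 0.0016 = 109375 J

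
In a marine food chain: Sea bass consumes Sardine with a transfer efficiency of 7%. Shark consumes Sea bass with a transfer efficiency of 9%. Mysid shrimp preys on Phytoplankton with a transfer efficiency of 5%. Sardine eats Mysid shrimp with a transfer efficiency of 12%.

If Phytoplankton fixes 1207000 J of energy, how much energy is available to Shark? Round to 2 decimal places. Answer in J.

Mysid shrimp: 1207000 × 0.05 = 60350 J
Sardine: 60350 × 0.12 = 7242 J
Sea bass: 7242 × 0.07 = 506.94 J
Shark: 506.94 × 0.09 = 45.6246 J

45.62 J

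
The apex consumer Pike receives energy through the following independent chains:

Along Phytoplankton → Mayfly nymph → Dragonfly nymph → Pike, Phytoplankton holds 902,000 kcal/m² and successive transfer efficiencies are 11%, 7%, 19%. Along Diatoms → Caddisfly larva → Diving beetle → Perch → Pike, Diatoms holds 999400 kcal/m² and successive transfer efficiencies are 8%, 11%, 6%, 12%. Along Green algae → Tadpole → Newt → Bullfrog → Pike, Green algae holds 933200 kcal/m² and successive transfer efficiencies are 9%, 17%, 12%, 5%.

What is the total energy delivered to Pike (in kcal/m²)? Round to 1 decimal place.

Via Phytoplankton: 902000 × 0.11 × 0.07 × 0.19 = 1319.626 kcal/m²
Via Diatoms: 999400 × 0.08 × 0.11 × 0.06 × 0.12 = 63.321984 kcal/m²
Via Green algae: 933200 × 0.09 × 0.17 × 0.12 × 0.05 = 85.66776 kcal/m²
Total at Pike: 1319.626 + 63.321984 + 85.66776 = 1468.615744 kcal/m²

1468.6 kcal/m²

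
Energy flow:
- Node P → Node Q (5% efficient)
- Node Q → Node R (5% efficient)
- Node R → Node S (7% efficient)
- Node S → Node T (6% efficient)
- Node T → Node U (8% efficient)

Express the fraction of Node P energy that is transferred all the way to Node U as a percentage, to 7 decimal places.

0.0000840%

Product of link efficiencies: 0.05 × 0.05 × 0.07 × 0.06 × 0.08 = 0.00000084
As a percentage: 0.00000084 × 100 = 0.0000840%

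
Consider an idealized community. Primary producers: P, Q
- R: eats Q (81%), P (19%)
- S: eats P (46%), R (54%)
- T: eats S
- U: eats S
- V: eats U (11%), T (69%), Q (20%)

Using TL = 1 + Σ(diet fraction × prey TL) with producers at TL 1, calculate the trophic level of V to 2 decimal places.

4.03

R: 1 + (0.81×1 + 0.19×1) = 2
S: 1 + (0.46×1 + 0.54×2) = 2.54
T: 1 + 2.54 = 3.54
U: 1 + 2.54 = 3.54
V: 1 + (0.11×3.54 + 0.69×3.54 + 0.2×1) = 4.032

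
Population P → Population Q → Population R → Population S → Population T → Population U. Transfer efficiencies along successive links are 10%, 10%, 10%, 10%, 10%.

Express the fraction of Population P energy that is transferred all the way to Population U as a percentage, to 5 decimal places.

Product of link efficiencies: 0.1 × 0.1 × 0.1 × 0.1 × 0.1 = 0.00001
As a percentage: 0.00001 × 100 = 0.00100%

0.00100%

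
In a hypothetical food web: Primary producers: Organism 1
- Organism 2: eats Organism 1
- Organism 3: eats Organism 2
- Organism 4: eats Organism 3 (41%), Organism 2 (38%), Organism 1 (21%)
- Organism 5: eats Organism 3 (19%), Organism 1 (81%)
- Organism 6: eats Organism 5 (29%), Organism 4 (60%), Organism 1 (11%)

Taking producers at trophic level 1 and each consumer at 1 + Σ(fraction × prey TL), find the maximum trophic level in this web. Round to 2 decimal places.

3.72

Organism 2: 1 + 1 = 2
Organism 3: 1 + 2 = 3
Organism 4: 1 + (0.41×3 + 0.38×2 + 0.21×1) = 3.2
Organism 5: 1 + (0.19×3 + 0.81×1) = 2.38
Organism 6: 1 + (0.29×2.38 + 0.6×3.2 + 0.11×1) = 3.7202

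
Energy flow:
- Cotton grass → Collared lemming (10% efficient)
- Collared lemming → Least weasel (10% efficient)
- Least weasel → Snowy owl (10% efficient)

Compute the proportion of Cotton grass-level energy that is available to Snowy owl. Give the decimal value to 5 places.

Product of link efficiencies: 0.1 × 0.1 × 0.1 = 0.001

0.00100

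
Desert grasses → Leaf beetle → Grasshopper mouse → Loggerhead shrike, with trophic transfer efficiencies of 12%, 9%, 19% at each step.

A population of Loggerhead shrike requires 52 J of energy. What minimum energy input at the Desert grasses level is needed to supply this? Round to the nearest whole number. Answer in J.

Cumulative transfer efficiency: 0.12 × 0.09 × 0.19 = 0.002052
Desert grasses energy = 52 / 0.002052 = 25341 J

25341 J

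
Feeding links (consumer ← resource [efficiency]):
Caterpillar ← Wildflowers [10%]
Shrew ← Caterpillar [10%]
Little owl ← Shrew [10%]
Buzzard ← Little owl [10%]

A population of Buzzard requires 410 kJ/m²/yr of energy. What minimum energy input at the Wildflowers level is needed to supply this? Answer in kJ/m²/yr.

Cumulative transfer efficiency: 0.1 × 0.1 × 0.1 × 0.1 = 0.0001
Wildflowers energy = 410 / 0.0001 = 4100000 kJ/m²/yr

4100000 kJ/m²/yr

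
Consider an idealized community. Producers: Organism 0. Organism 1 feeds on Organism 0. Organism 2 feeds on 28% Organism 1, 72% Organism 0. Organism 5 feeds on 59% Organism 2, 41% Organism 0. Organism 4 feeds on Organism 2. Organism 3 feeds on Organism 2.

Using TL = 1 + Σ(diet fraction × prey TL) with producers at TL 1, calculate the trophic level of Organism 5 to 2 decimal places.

Organism 1: 1 + 1 = 2
Organism 2: 1 + (0.28×2 + 0.72×1) = 2.28
Organism 3: 1 + 2.28 = 3.28
Organism 4: 1 + 2.28 = 3.28
Organism 5: 1 + (0.59×2.28 + 0.41×1) = 2.7552

2.76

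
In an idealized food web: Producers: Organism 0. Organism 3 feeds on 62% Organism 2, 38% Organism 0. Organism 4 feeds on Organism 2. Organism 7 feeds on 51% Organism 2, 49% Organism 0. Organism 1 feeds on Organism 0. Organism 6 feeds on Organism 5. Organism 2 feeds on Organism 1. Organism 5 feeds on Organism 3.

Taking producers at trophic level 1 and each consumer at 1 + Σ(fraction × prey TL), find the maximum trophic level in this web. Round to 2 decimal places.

Organism 1: 1 + 1 = 2
Organism 2: 1 + 2 = 3
Organism 3: 1 + (0.62×3 + 0.38×1) = 3.24
Organism 4: 1 + 3 = 4
Organism 5: 1 + 3.24 = 4.24
Organism 6: 1 + 4.24 = 5.24
Organism 7: 1 + (0.51×3 + 0.49×1) = 3.02

5.24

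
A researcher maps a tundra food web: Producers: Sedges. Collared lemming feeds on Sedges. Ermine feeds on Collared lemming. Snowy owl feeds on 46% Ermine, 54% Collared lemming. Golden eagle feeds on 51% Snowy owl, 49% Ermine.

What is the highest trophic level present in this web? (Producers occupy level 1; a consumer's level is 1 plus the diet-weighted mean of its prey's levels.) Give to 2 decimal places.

4.23

Collared lemming: 1 + 1 = 2
Ermine: 1 + 2 = 3
Snowy owl: 1 + (0.46×3 + 0.54×2) = 3.46
Golden eagle: 1 + (0.51×3.46 + 0.49×3) = 4.2346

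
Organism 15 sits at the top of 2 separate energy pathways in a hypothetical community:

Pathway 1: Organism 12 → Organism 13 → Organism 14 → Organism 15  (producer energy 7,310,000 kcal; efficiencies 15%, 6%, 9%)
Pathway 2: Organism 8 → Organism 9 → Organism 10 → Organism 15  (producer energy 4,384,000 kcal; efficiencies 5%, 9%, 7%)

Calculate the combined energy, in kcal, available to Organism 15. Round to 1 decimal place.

7302.1 kcal

Pathway 1: 7310000 × 0.15 × 0.06 × 0.09 = 5921.1 kcal
Pathway 2: 4384000 × 0.05 × 0.09 × 0.07 = 1380.96 kcal
Total at Organism 15: 5921.1 + 1380.96 = 7302.06 kcal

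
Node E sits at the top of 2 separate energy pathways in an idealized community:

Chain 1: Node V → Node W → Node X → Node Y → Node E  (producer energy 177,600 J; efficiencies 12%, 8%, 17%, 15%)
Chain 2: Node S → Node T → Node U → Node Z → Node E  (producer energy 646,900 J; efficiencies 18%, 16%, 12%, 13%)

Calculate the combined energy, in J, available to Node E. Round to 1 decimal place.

334.1 J

Chain 1: 177600 × 0.12 × 0.08 × 0.17 × 0.15 = 43.47648 J
Chain 2: 646900 × 0.18 × 0.16 × 0.12 × 0.13 = 290.639232 J
Total at Node E: 43.47648 + 290.639232 = 334.115712 J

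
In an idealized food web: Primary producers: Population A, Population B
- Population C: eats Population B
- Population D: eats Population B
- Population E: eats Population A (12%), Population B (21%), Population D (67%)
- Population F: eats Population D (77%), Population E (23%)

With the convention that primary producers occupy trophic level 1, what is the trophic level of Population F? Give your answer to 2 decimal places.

3.15

Population C: 1 + 1 = 2
Population D: 1 + 1 = 2
Population E: 1 + (0.12×1 + 0.21×1 + 0.67×2) = 2.67
Population F: 1 + (0.77×2 + 0.23×2.67) = 3.1541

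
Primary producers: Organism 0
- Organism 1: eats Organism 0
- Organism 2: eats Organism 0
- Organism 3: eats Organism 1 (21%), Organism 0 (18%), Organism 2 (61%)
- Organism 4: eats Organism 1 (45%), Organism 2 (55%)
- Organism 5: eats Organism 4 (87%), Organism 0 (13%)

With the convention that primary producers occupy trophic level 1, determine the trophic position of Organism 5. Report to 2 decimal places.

3.74

Organism 1: 1 + 1 = 2
Organism 2: 1 + 1 = 2
Organism 3: 1 + (0.21×2 + 0.18×1 + 0.61×2) = 2.82
Organism 4: 1 + (0.45×2 + 0.55×2) = 3
Organism 5: 1 + (0.87×3 + 0.13×1) = 3.74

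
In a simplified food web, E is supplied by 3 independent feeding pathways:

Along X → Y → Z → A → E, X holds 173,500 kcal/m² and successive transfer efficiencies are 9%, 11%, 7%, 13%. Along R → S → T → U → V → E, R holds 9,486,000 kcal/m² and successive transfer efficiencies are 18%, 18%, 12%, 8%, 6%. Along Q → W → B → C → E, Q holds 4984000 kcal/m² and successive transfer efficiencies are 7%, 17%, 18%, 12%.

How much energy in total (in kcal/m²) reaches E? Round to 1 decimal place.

1473.7 kcal/m²

Via X: 173500 × 0.09 × 0.11 × 0.07 × 0.13 = 15.630615 kcal/m²
Via R: 9486000 × 0.18 × 0.18 × 0.12 × 0.08 × 0.06 = 177.0315264 kcal/m²
Via Q: 4984000 × 0.07 × 0.17 × 0.18 × 0.12 = 1281.08736 kcal/m²
Total at E: 15.630615 + 177.0315264 + 1281.08736 = 1473.7495014 kcal/m²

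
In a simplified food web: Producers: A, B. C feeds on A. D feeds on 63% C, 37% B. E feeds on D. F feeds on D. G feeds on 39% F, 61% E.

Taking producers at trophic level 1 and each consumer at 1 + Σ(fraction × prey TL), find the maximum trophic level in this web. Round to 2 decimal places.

C: 1 + 1 = 2
D: 1 + (0.63×2 + 0.37×1) = 2.63
E: 1 + 2.63 = 3.63
F: 1 + 2.63 = 3.63
G: 1 + (0.39×3.63 + 0.61×3.63) = 4.63

4.63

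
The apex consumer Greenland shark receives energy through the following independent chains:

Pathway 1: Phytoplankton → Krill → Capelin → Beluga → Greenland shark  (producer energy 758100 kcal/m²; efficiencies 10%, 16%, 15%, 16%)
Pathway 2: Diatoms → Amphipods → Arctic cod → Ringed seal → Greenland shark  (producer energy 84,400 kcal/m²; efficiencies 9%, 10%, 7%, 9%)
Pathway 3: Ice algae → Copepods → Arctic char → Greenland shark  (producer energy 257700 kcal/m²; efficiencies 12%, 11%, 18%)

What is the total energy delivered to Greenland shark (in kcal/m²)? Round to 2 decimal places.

908.19 kcal/m²

Pathway 1: 758100 × 0.1 × 0.16 × 0.15 × 0.16 = 291.1104 kcal/m²
Pathway 2: 84400 × 0.09 × 0.1 × 0.07 × 0.09 = 4.78548 kcal/m²
Pathway 3: 257700 × 0.12 × 0.11 × 0.18 = 612.2952 kcal/m²
Total at Greenland shark: 291.1104 + 4.78548 + 612.2952 = 908.19108 kcal/m²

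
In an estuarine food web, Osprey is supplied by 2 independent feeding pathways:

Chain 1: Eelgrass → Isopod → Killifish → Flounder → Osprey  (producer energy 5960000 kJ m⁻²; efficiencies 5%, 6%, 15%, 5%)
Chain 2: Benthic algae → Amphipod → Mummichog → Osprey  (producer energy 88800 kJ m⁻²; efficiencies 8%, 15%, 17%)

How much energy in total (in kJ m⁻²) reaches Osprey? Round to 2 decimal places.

315.25 kJ m⁻²

Chain 1: 5960000 × 0.05 × 0.06 × 0.15 × 0.05 = 134.1 kJ m⁻²
Chain 2: 88800 × 0.08 × 0.15 × 0.17 = 181.152 kJ m⁻²
Total at Osprey: 134.1 + 181.152 = 315.252 kJ m⁻²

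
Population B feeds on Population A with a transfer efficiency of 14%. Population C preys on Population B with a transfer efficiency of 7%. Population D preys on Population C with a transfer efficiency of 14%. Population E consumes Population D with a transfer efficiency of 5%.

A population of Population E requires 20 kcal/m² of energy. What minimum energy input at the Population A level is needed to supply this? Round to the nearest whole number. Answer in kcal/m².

Cumulative transfer efficiency: 0.14 × 0.07 × 0.14 × 0.05 = 0.0000686
Population A energy = 20 / 0.0000686 = 291545 kcal/m²

291545 kcal/m²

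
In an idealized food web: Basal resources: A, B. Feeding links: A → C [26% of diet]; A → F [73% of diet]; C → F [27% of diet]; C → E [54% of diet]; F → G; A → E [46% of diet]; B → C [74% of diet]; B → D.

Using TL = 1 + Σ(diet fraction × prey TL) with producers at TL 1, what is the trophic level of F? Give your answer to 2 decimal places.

2.27

C: 1 + (0.26×1 + 0.74×1) = 2
D: 1 + 1 = 2
E: 1 + (0.54×2 + 0.46×1) = 2.54
F: 1 + (0.27×2 + 0.73×1) = 2.27
G: 1 + 2.27 = 3.27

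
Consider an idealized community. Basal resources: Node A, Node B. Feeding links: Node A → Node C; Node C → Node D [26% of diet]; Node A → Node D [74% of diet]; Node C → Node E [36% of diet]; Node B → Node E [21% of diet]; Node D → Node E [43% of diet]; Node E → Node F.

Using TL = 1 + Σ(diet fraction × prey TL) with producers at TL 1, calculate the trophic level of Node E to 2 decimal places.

Node C: 1 + 1 = 2
Node D: 1 + (0.26×2 + 0.74×1) = 2.26
Node E: 1 + (0.36×2 + 0.21×1 + 0.43×2.26) = 2.9018
Node F: 1 + 2.9018 = 3.9018

2.90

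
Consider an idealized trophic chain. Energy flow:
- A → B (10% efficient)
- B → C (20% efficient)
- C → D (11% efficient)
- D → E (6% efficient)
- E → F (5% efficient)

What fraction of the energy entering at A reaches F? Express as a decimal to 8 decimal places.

0.00000660

Product of link efficiencies: 0.1 × 0.2 × 0.11 × 0.06 × 0.05 = 0.0000066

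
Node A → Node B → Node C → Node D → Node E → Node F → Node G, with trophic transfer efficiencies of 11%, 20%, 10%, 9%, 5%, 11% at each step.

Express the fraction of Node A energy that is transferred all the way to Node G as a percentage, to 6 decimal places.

Product of link efficiencies: 0.11 × 0.2 × 0.1 × 0.09 × 0.05 × 0.11 = 0.000001089
As a percentage: 0.000001089 × 100 = 0.000109%

0.000109%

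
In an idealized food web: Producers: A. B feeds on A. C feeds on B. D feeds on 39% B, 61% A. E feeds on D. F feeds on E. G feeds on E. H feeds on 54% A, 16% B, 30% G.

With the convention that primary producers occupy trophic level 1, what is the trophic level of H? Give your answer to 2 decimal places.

B: 1 + 1 = 2
C: 1 + 2 = 3
D: 1 + (0.39×2 + 0.61×1) = 2.39
E: 1 + 2.39 = 3.39
F: 1 + 3.39 = 4.39
G: 1 + 3.39 = 4.39
H: 1 + (0.54×1 + 0.16×2 + 0.3×4.39) = 3.177

3.18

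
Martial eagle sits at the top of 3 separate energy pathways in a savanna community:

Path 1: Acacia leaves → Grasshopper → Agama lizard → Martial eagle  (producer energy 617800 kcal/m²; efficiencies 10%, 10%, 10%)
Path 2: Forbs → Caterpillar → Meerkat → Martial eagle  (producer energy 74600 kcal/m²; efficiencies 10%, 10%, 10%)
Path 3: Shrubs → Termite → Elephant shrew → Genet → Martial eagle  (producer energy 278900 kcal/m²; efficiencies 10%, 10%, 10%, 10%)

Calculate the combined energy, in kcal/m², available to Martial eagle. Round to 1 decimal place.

Path 1: 617800 × 0.1 × 0.1 × 0.1 = 617.8 kcal/m²
Path 2: 74600 × 0.1 × 0.1 × 0.1 = 74.6 kcal/m²
Path 3: 278900 × 0.1 × 0.1 × 0.1 × 0.1 = 27.89 kcal/m²
Total at Martial eagle: 617.8 + 74.6 + 27.89 = 720.29 kcal/m²

720.3 kcal/m²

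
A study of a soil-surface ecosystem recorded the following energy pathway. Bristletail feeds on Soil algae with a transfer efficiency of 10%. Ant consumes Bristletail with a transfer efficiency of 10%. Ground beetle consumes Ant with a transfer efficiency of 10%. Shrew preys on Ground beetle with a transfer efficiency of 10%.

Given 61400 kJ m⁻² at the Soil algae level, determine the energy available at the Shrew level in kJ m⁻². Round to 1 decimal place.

Bristletail: 61400 × 0.1 = 6140 kJ m⁻²
Ant: 6140 × 0.1 = 614 kJ m⁻²
Ground beetle: 614 × 0.1 = 61.4 kJ m⁻²
Shrew: 61.4 × 0.1 = 6.14 kJ m⁻²

6.1 kJ m⁻²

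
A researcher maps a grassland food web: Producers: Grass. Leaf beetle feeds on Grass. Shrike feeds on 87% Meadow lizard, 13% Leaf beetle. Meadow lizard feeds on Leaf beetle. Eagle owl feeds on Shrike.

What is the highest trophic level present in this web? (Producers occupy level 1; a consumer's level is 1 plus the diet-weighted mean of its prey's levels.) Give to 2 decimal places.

4.87

Leaf beetle: 1 + 1 = 2
Meadow lizard: 1 + 2 = 3
Shrike: 1 + (0.87×3 + 0.13×2) = 3.87
Eagle owl: 1 + 3.87 = 4.87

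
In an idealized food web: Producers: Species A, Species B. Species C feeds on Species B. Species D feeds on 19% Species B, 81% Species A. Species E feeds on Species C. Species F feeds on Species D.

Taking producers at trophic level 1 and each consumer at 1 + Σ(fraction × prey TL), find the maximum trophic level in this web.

Species C: 1 + 1 = 2
Species D: 1 + (0.19×1 + 0.81×1) = 2
Species E: 1 + 2 = 3
Species F: 1 + 2 = 3

3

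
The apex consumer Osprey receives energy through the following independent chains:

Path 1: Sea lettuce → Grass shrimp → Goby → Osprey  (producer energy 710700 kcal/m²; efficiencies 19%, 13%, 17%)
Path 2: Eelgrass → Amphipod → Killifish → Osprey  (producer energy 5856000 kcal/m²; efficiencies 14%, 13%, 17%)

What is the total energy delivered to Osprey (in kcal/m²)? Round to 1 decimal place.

21102.7 kcal/m²

Path 1: 710700 × 0.19 × 0.13 × 0.17 = 2984.2293 kcal/m²
Path 2: 5856000 × 0.14 × 0.13 × 0.17 = 18118.464 kcal/m²
Total at Osprey: 2984.2293 + 18118.464 = 21102.6933 kcal/m²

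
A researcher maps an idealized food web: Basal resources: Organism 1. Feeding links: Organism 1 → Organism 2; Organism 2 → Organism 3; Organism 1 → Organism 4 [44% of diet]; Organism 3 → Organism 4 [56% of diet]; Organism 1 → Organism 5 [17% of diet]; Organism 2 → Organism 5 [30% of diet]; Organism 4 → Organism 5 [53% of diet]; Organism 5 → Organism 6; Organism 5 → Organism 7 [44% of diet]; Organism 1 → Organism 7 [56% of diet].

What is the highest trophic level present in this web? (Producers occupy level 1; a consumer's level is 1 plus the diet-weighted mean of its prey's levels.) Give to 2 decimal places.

4.42

Organism 2: 1 + 1 = 2
Organism 3: 1 + 2 = 3
Organism 4: 1 + (0.44×1 + 0.56×3) = 3.12
Organism 5: 1 + (0.17×1 + 0.3×2 + 0.53×3.12) = 3.4236
Organism 6: 1 + 3.4236 = 4.4236
Organism 7: 1 + (0.44×3.4236 + 0.56×1) = 3.066384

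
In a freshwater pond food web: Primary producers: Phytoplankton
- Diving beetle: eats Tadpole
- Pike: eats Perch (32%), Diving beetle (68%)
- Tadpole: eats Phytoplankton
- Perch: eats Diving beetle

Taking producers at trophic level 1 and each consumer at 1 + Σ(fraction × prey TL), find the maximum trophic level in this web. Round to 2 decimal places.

Tadpole: 1 + 1 = 2
Diving beetle: 1 + 2 = 3
Perch: 1 + 3 = 4
Pike: 1 + (0.32×4 + 0.68×3) = 4.32

4.32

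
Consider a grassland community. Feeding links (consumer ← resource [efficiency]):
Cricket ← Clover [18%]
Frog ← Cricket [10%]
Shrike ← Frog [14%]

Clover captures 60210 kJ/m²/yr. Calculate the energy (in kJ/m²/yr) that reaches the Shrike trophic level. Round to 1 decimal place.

Cricket: 60210 × 0.18 = 10837.8 kJ/m²/yr
Frog: 10837.8 × 0.1 = 1083.78 kJ/m²/yr
Shrike: 1083.78 × 0.14 = 151.7292 kJ/m²/yr

151.7 kJ/m²/yr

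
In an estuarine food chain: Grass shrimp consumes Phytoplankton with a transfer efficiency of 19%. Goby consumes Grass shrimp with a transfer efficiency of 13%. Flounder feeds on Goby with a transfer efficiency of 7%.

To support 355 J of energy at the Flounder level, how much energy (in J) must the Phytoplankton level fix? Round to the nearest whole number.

205321 J

Cumulative transfer efficiency: 0.19 × 0.13 × 0.07 = 0.001729
Phytoplankton energy = 355 / 0.001729 = 205321 J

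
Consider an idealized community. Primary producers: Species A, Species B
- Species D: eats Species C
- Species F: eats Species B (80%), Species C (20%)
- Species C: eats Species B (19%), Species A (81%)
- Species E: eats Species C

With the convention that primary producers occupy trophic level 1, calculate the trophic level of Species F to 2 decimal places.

2.20

Species C: 1 + (0.19×1 + 0.81×1) = 2
Species D: 1 + 2 = 3
Species E: 1 + 2 = 3
Species F: 1 + (0.8×1 + 0.2×2) = 2.2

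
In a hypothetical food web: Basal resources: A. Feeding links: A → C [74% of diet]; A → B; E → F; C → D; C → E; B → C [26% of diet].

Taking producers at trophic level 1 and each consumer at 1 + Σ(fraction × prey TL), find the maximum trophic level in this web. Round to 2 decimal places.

B: 1 + 1 = 2
C: 1 + (0.74×1 + 0.26×2) = 2.26
D: 1 + 2.26 = 3.26
E: 1 + 2.26 = 3.26
F: 1 + 3.26 = 4.26

4.26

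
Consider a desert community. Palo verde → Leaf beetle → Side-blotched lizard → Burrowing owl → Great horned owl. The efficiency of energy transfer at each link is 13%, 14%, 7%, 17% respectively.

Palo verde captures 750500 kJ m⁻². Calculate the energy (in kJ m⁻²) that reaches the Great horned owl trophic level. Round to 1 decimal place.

162.5 kJ m⁻²

Leaf beetle: 750500 × 0.13 = 97565 kJ m⁻²
Side-blotched lizard: 97565 × 0.14 = 13659.1 kJ m⁻²
Burrowing owl: 13659.1 × 0.07 = 956.137 kJ m⁻²
Great horned owl: 956.137 × 0.17 = 162.54329 kJ m⁻²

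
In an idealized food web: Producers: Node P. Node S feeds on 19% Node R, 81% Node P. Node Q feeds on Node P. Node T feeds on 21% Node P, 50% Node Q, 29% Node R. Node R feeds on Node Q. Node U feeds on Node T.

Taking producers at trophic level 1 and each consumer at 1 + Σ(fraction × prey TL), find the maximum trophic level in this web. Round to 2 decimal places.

4.08

Node Q: 1 + 1 = 2
Node R: 1 + 2 = 3
Node S: 1 + (0.19×3 + 0.81×1) = 2.38
Node T: 1 + (0.21×1 + 0.5×2 + 0.29×3) = 3.08
Node U: 1 + 3.08 = 4.08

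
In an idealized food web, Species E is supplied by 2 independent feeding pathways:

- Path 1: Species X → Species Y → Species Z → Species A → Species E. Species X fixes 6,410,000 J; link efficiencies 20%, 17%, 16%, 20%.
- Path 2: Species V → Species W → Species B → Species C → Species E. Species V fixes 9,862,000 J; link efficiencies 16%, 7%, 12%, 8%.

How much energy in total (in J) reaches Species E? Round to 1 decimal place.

Path 1: 6410000 × 0.2 × 0.17 × 0.16 × 0.2 = 6974.08 J
Path 2: 9862000 × 0.16 × 0.07 × 0.12 × 0.08 = 1060.36224 J
Total at Species E: 6974.08 + 1060.36224 = 8034.44224 J

8034.4 J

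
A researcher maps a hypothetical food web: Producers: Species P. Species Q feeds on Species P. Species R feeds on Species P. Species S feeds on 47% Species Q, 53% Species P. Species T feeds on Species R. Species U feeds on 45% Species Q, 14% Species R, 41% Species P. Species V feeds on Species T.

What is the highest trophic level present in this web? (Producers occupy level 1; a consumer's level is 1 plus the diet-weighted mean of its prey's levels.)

4

Species Q: 1 + 1 = 2
Species R: 1 + 1 = 2
Species S: 1 + (0.47×2 + 0.53×1) = 2.47
Species T: 1 + 2 = 3
Species U: 1 + (0.45×2 + 0.14×2 + 0.41×1) = 2.59
Species V: 1 + 3 = 4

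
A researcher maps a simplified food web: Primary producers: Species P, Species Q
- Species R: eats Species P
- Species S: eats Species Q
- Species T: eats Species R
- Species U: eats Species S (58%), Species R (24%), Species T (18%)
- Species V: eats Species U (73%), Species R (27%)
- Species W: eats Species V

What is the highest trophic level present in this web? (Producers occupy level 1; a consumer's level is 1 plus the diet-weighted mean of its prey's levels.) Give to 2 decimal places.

Species R: 1 + 1 = 2
Species S: 1 + 1 = 2
Species T: 1 + 2 = 3
Species U: 1 + (0.58×2 + 0.24×2 + 0.18×3) = 3.18
Species V: 1 + (0.73×3.18 + 0.27×2) = 3.8614
Species W: 1 + 3.8614 = 4.8614

4.86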